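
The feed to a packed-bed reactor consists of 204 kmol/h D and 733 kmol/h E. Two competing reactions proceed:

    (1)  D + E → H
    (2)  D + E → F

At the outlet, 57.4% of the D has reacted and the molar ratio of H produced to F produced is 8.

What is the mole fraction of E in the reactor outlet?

0.751

Conversion of D: D consumed = 0.574 × 204 = 117.1 kmol/h = 1ξ₁ + 1ξ₂.
Selectivity: 1ξ₁ / (1ξ₂) = 8 → ξ₁ = 8 ξ₂.
Substitute: (1·8 + 1) ξ₂ = 117.1 → ξ₂ = 13.01 kmol/h, ξ₁ = 104.1 kmol/h.
Outlet amounts (n = n₀ + Σ ν·ξ):
  D: 204 − 1(104.1) − 1(13.01) = 86.9
  E: 733 − 1(104.1) − 1(13.01) = 615.9
  H: 0 + 1(104.1) = 104.1
  F: 0 + 1(13.01) = 13.01
Total out = 819.9 kmol/h; y_E = 615.9 / 819.9 = 0.7512.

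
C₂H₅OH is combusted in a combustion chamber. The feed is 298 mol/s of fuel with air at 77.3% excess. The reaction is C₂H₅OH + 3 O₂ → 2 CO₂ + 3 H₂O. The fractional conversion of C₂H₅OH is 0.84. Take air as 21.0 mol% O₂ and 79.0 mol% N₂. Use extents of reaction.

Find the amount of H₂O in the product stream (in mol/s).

751 mol/s

Stoichiometric O₂ = 3 × 298 = 894 mol/s; O₂ fed = 894 × 1.773 = 1585 mol/s.
N₂ fed = 1585 × 79/21 = 5963 mol/s.
Fuel reacted = 0.84 × 298 → ξ = 250.3 mol/s.
Outlet (n = n₀ + ν ξ):
  C₂H₅OH: 298 − 1(250.3) = 47.68
  O₂: 1585 − 3(250.3) = 834.1
  N₂: 5963 (inert)
  CO₂: 0 + 2(250.3) = 500.6
  H₂O: 0 + 3(250.3) = 751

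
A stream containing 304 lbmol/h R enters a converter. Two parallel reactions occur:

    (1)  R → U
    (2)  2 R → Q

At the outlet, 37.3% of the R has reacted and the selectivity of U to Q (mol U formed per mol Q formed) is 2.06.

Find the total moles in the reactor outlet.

276 lbmol/h

Conversion of R: R consumed = 0.373 × 304 = 113.4 lbmol/h = 1ξ₁ + 2ξ₂.
Selectivity: 1ξ₁ / (1ξ₂) = 2.06 → ξ₁ = 2.06 ξ₂.
Substitute: (1·2.06 + 2) ξ₂ = 113.4 → ξ₂ = 27.93 lbmol/h, ξ₁ = 57.53 lbmol/h.
Outlet amounts (n = n₀ + Σ ν·ξ):
  R: 304 − 1(57.53) − 2(27.93) = 190.6
  U: 0 + 1(57.53) = 57.53
  Q: 0 + 1(27.93) = 27.93
Total out = 190.6 + 57.53 + 27.93 = 276.1 lbmol/h.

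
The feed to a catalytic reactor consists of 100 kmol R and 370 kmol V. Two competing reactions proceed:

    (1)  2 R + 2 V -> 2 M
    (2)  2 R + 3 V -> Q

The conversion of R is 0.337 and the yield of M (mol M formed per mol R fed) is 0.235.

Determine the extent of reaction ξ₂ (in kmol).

Yield of M: 2ξ₁ / 100 = 0.235 → ξ₁ = 11.75 kmol.
Conversion of R: 2ξ₁ + 2ξ₂ = 0.337 × 100 = 33.7 → ξ₂ = 5.1 kmol.
Outlet amounts (n = n₀ + Σ ν·ξ):
  R: 100 − 2(11.75) − 2(5.1) = 66.3
  V: 370 − 2(11.75) − 3(5.1) = 331.2
  M: 0 + 2(11.75) = 23.5
  Q: 0 + 1(5.1) = 5.1

ξ₂ = 5.1 kmol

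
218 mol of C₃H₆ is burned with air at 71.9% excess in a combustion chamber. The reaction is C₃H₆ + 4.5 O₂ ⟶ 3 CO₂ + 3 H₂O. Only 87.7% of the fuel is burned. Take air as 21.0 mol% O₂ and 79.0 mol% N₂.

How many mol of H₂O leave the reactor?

574 mol

Stoichiometric O₂ = 4.5 × 218 = 981 mol; O₂ fed = 981 × 1.719 = 1686 mol.
N₂ fed = 1686 × 79/21 = 6344 mol.
Fuel reacted = 0.877 × 218 → ξ = 191.2 mol.
Outlet (n = n₀ + ν ξ):
  C₃H₆: 218 − 1(191.2) = 26.81
  O₂: 1686 − 4.5(191.2) = 826
  N₂: 6344 (inert)
  CO₂: 0 + 3(191.2) = 573.6
  H₂O: 0 + 3(191.2) = 573.6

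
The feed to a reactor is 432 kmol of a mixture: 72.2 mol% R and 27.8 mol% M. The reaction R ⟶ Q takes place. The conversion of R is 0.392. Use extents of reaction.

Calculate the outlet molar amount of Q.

R reacted = 0.392 × 311.9 = 122.3 kmol; ν_R = −1, so ξ = 122.3/1 = 122.3 kmol.
Outlet amounts (n = n₀ + ν ξ):
  R: 311.9 − 1(122.3) = 189.6
  Q: 0 + 1(122.3) = 122.3
  M: 120.1 (inert)

122 kmol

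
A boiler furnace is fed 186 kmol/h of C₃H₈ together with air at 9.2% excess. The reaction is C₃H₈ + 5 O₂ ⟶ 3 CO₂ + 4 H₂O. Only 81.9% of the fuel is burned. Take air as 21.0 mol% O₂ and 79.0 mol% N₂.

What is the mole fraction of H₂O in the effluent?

Stoichiometric O₂ = 5 × 186 = 930 kmol/h; O₂ fed = 930 × 1.092 = 1016 kmol/h.
N₂ fed = 1016 × 79/21 = 3820 kmol/h.
Fuel reacted = 0.819 × 186 → ξ = 152.3 kmol/h.
Outlet (n = n₀ + ν ξ):
  C₃H₈: 186 − 1(152.3) = 33.67
  O₂: 1016 − 5(152.3) = 253.9
  N₂: 3820 (inert)
  CO₂: 0 + 3(152.3) = 457
  H₂O: 0 + 4(152.3) = 609.3
Total out = 5174 kmol/h; y_H₂O = 609.3 / 5174 = 0.1178.

0.118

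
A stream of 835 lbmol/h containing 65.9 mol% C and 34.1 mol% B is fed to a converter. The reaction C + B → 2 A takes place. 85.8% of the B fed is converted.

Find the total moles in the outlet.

B reacted = 0.858 × 284.7 = 244.3 lbmol/h; ν_B = −1, so ξ = 244.3/1 = 244.3 lbmol/h.
Outlet amounts (n = n₀ + ν ξ):
  C: 550.3 − 1(244.3) = 306
  B: 284.7 − 1(244.3) = 40.43
  A: 0 + 2(244.3) = 488.6
Total out = 306 + 40.43 + 488.6 = 835 lbmol/h.

835 lbmol/h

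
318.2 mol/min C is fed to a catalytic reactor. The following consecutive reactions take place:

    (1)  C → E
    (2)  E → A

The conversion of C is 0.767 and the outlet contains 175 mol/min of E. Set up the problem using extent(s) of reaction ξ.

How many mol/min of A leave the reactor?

69.1 mol/min

Conversion of C: C consumed = 1ξ₁ = 0.767 × 318.2 → ξ₁ = 244.1 mol/min.
E balance: n_E = 0 + 1ξ₁ − 1ξ₂ = 175 → ξ₂ = (1·244.1 − 175)/1 = 69.06 mol/min.
Outlet amounts (n = n₀ + Σ ν·ξ):
  C: 318.2 − 1(244.1) = 74.14
  E: 0 + 1(244.1) − 1(69.06) = 175
  A: 0 + 1(69.06) = 69.06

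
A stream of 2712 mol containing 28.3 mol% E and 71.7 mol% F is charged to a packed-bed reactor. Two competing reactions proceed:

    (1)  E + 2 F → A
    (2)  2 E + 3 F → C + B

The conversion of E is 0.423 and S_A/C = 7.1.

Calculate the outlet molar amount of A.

253 mol

Conversion of E: E consumed = 0.423 × 767.5 = 324.7 mol = 1ξ₁ + 2ξ₂.
Selectivity: 1ξ₁ / (1ξ₂) = 7.1 → ξ₁ = 7.1 ξ₂.
Substitute: (1·7.1 + 2) ξ₂ = 324.7 → ξ₂ = 35.68 mol, ξ₁ = 253.3 mol.
Outlet amounts (n = n₀ + Σ ν·ξ):
  E: 767.5 − 1(253.3) − 2(35.68) = 442.8
  F: 1945 − 2(253.3) − 3(35.68) = 1331
  A: 0 + 1(253.3) = 253.3
  C: 0 + 1(35.68) = 35.68
  B: 0 + 1(35.68) = 35.68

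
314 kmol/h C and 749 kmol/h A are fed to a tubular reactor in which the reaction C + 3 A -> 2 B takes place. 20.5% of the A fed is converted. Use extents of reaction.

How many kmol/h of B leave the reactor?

102 kmol/h

A reacted = 0.205 × 749 = 153.5 kmol/h; ν_A = −3, so ξ = 153.5/3 = 51.18 kmol/h.
Outlet amounts (n = n₀ + ν ξ):
  C: 314 − 1(51.18) = 262.8
  A: 749 − 3(51.18) = 595.5
  B: 0 + 2(51.18) = 102.4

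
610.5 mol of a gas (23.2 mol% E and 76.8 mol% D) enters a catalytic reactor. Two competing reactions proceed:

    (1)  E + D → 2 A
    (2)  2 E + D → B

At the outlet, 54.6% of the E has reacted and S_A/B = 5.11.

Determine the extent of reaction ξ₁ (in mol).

ξ₁ = 43.4 mol

Conversion of E: E consumed = 0.546 × 141.6 = 77.33 mol = 1ξ₁ + 2ξ₂.
Selectivity: 2ξ₁ / (1ξ₂) = 5.11 → ξ₁ = 2.555 ξ₂.
Substitute: (1·2.555 + 2) ξ₂ = 77.33 → ξ₂ = 16.98 mol, ξ₁ = 43.38 mol.
Outlet amounts (n = n₀ + Σ ν·ξ):
  E: 141.6 − 1(43.38) − 2(16.98) = 64.3
  D: 468.9 − 1(43.38) − 1(16.98) = 408.5
  A: 0 + 2(43.38) = 86.76
  B: 0 + 1(16.98) = 16.98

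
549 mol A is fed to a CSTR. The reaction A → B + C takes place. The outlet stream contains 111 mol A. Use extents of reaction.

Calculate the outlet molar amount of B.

438 mol

For A: n = n₀ − 1ξ → 111 = 549 − 1ξ, giving ξ = 438 mol.
Outlet amounts (n = n₀ + ν ξ):
  A: 549 − 1(438) = 111
  B: 0 + 1(438) = 438
  C: 0 + 1(438) = 438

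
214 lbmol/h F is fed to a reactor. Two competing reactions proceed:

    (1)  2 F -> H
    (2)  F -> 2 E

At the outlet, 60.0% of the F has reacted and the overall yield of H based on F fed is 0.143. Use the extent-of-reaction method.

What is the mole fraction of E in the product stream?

Yield of H: 1ξ₁ / 214 = 0.143 → ξ₁ = 30.6 lbmol/h.
Conversion of F: 2ξ₁ + 1ξ₂ = 0.6 × 214 = 128.4 → ξ₂ = 67.2 lbmol/h.
Outlet amounts (n = n₀ + Σ ν·ξ):
  F: 214 − 2(30.6) − 1(67.2) = 85.6
  H: 0 + 1(30.6) = 30.6
  E: 0 + 2(67.2) = 134.4
Total out = 250.6 lbmol/h; y_E = 134.4 / 250.6 = 0.5363.

0.536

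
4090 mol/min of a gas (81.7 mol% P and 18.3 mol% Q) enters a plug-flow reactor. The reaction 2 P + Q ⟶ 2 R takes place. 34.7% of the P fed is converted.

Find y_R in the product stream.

0.33

P reacted = 0.347 × 3342 = 1160 mol/min; ν_P = −2, so ξ = 1160/2 = 579.8 mol/min.
Outlet amounts (n = n₀ + ν ξ):
  P: 3342 − 2(579.8) = 2182
  Q: 748.5 − 1(579.8) = 168.7
  R: 0 + 2(579.8) = 1160
Total out = 3510 mol/min; y_R = 1160 / 3510 = 0.3303.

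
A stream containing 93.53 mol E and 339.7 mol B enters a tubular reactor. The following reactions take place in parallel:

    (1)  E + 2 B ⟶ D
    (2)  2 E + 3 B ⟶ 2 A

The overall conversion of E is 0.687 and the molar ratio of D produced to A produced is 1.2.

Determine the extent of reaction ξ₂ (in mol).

Conversion of E: E consumed = 0.687 × 93.53 = 64.26 mol = 1ξ₁ + 2ξ₂.
Selectivity: 1ξ₁ / (2ξ₂) = 1.2 → ξ₁ = 2.4 ξ₂.
Substitute: (1·2.4 + 2) ξ₂ = 64.26 → ξ₂ = 14.6 mol, ξ₁ = 35.05 mol.
Outlet amounts (n = n₀ + Σ ν·ξ):
  E: 93.53 − 1(35.05) − 2(14.6) = 29.27
  B: 339.7 − 2(35.05) − 3(14.6) = 225.8
  D: 0 + 1(35.05) = 35.05
  A: 0 + 2(14.6) = 29.21

ξ₂ = 14.6 mol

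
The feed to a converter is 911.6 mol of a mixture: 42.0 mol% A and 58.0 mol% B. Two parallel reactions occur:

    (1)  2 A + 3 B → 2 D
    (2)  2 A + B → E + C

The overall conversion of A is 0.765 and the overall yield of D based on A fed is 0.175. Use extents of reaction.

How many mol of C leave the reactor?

Yield of D: 2ξ₁ / 382.9 = 0.175 → ξ₁ = 33.5 mol.
Conversion of A: 2ξ₁ + 2ξ₂ = 0.765 × 382.9 = 292.9 → ξ₂ = 112.9 mol.
Outlet amounts (n = n₀ + Σ ν·ξ):
  A: 382.9 − 2(33.5) − 2(112.9) = 89.97
  B: 528.7 − 3(33.5) − 1(112.9) = 315.3
  D: 0 + 2(33.5) = 67
  E: 0 + 1(112.9) = 112.9
  C: 0 + 1(112.9) = 112.9

113 mol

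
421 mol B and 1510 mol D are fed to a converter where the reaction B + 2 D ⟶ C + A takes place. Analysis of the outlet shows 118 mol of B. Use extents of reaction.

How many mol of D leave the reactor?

For B: n = n₀ − 1ξ → 118 = 421 − 1ξ, giving ξ = 303 mol.
Outlet amounts (n = n₀ + ν ξ):
  B: 421 − 1(303) = 118
  D: 1510 − 2(303) = 904
  C: 0 + 1(303) = 303
  A: 0 + 1(303) = 303

904 mol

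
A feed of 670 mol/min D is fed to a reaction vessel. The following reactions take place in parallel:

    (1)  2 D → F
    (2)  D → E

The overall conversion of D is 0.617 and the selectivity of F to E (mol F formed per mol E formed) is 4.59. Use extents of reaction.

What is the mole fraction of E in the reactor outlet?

0.084

Conversion of D: D consumed = 0.617 × 670 = 413.4 mol/min = 2ξ₁ + 1ξ₂.
Selectivity: 1ξ₁ / (1ξ₂) = 4.59 → ξ₁ = 4.59 ξ₂.
Substitute: (2·4.59 + 1) ξ₂ = 413.4 → ξ₂ = 40.61 mol/min, ξ₁ = 186.4 mol/min.
Outlet amounts (n = n₀ + Σ ν·ξ):
  D: 670 − 2(186.4) − 1(40.61) = 256.6
  F: 0 + 1(186.4) = 186.4
  E: 0 + 1(40.61) = 40.61
Total out = 483.6 mol/min; y_E = 40.61 / 483.6 = 0.08397.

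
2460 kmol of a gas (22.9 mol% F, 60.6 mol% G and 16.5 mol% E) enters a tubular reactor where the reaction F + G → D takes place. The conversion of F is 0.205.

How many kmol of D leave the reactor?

115 kmol

F reacted = 0.205 × 563.3 = 115.5 kmol; ν_F = −1, so ξ = 115.5/1 = 115.5 kmol.
Outlet amounts (n = n₀ + ν ξ):
  F: 563.3 − 1(115.5) = 447.9
  G: 1491 − 1(115.5) = 1375
  D: 0 + 1(115.5) = 115.5
  E: 405.9 (inert)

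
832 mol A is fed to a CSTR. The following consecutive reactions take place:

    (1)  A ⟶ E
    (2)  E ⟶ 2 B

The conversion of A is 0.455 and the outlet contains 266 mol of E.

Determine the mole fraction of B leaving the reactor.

Conversion of A: A consumed = 1ξ₁ = 0.455 × 832 → ξ₁ = 378.6 mol.
E balance: n_E = 0 + 1ξ₁ − 1ξ₂ = 266 → ξ₂ = (1·378.6 − 266)/1 = 112.6 mol.
Outlet amounts (n = n₀ + Σ ν·ξ):
  A: 832 − 1(378.6) = 453.4
  E: 0 + 1(378.6) − 1(112.6) = 266
  B: 0 + 2(112.6) = 225.1
Total out = 944.6 mol; y_B = 225.1 / 944.6 = 0.2383.

0.238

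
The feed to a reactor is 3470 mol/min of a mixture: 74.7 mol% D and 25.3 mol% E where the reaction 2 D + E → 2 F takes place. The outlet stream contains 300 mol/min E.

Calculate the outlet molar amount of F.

1160 mol/min

For E: n = n₀ − 1ξ → 300 = 877.9 − 1ξ, giving ξ = 577.9 mol/min.
Outlet amounts (n = n₀ + ν ξ):
  D: 2592 − 2(577.9) = 1436
  E: 877.9 − 1(577.9) = 300
  F: 0 + 2(577.9) = 1156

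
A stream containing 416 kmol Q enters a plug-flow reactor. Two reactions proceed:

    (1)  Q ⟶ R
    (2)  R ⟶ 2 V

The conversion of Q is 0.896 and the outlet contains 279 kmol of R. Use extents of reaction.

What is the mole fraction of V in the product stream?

0.368

Conversion of Q: Q consumed = 1ξ₁ = 0.896 × 416 → ξ₁ = 372.7 kmol.
R balance: n_R = 0 + 1ξ₁ − 1ξ₂ = 279 → ξ₂ = (1·372.7 − 279)/1 = 93.74 kmol.
Outlet amounts (n = n₀ + Σ ν·ξ):
  Q: 416 − 1(372.7) = 43.26
  R: 0 + 1(372.7) − 1(93.74) = 279
  V: 0 + 2(93.74) = 187.5
Total out = 509.7 kmol; y_V = 187.5 / 509.7 = 0.3678.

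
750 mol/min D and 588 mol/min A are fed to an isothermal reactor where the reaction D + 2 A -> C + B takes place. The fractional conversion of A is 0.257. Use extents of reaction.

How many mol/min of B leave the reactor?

A reacted = 0.257 × 588 = 151.1 mol/min; ν_A = −2, so ξ = 151.1/2 = 75.56 mol/min.
Outlet amounts (n = n₀ + ν ξ):
  D: 750 − 1(75.56) = 674.4
  A: 588 − 2(75.56) = 436.9
  C: 0 + 1(75.56) = 75.56
  B: 0 + 1(75.56) = 75.56

75.6 mol/min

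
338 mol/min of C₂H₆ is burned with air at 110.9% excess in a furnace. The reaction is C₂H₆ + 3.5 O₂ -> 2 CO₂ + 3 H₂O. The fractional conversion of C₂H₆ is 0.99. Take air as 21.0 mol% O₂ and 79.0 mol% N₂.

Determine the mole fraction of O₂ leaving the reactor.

0.107

Stoichiometric O₂ = 3.5 × 338 = 1183 mol/min; O₂ fed = 1183 × 2.109 = 2495 mol/min.
N₂ fed = 2495 × 79/21 = 9386 mol/min.
Fuel reacted = 0.99 × 338 → ξ = 334.6 mol/min.
Outlet (n = n₀ + ν ξ):
  C₂H₆: 338 − 1(334.6) = 3.38
  O₂: 2495 − 3.5(334.6) = 1324
  N₂: 9386 (inert)
  CO₂: 0 + 2(334.6) = 669.2
  H₂O: 0 + 3(334.6) = 1004
Total out = 12390 mol/min; y_O₂ = 1324 / 12390 = 0.1069.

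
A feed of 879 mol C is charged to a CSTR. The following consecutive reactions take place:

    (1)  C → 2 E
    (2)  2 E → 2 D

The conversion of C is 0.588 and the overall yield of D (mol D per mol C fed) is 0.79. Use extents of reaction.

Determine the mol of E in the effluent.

339 mol

Conversion of C: C consumed = 1ξ₁ = 0.588 × 879 → ξ₁ = 516.9 mol.
Yield of D: 2ξ₂ / 879 = 0.79 → ξ₂ = 347.2 mol.
Outlet amounts (n = n₀ + Σ ν·ξ):
  C: 879 − 1(516.9) = 362.1
  E: 0 + 2(516.9) − 2(347.2) = 339.3
  D: 0 + 2(347.2) = 694.4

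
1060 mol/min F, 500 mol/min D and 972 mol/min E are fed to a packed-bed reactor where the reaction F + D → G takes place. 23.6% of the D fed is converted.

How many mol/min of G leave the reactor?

118 mol/min

D reacted = 0.236 × 500 = 118 mol/min; ν_D = −1, so ξ = 118/1 = 118 mol/min.
Outlet amounts (n = n₀ + ν ξ):
  F: 1060 − 1(118) = 942
  D: 500 − 1(118) = 382
  G: 0 + 1(118) = 118
  E: 972 (inert)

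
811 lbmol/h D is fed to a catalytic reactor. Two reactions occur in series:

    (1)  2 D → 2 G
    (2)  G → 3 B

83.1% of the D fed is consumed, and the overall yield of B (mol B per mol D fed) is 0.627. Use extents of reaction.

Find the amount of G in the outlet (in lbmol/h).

504 lbmol/h

Conversion of D: D consumed = 2ξ₁ = 0.831 × 811 → ξ₁ = 337 lbmol/h.
Yield of B: 3ξ₂ / 811 = 0.627 → ξ₂ = 169.5 lbmol/h.
Outlet amounts (n = n₀ + Σ ν·ξ):
  D: 811 − 2(337) = 137.1
  G: 0 + 2(337) − 1(169.5) = 504.4
  B: 0 + 3(169.5) = 508.5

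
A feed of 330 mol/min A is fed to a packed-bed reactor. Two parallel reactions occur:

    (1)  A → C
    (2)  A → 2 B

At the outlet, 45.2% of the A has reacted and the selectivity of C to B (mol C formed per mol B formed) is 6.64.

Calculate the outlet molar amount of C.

139 mol/min

Conversion of A: A consumed = 0.452 × 330 = 149.2 mol/min = 1ξ₁ + 1ξ₂.
Selectivity: 1ξ₁ / (2ξ₂) = 6.64 → ξ₁ = 13.28 ξ₂.
Substitute: (1·13.28 + 1) ξ₂ = 149.2 → ξ₂ = 10.45 mol/min, ξ₁ = 138.7 mol/min.
Outlet amounts (n = n₀ + Σ ν·ξ):
  A: 330 − 1(138.7) − 1(10.45) = 180.8
  C: 0 + 1(138.7) = 138.7
  B: 0 + 2(10.45) = 20.89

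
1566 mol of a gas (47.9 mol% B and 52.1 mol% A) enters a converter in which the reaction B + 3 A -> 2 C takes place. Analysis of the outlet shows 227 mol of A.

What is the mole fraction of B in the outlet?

For A: n = n₀ − 3ξ → 227 = 815.9 − 3ξ, giving ξ = 196.3 mol.
Outlet amounts (n = n₀ + ν ξ):
  B: 750.1 − 1(196.3) = 553.8
  A: 815.9 − 3(196.3) = 227
  C: 0 + 2(196.3) = 392.6
Total out = 1173 mol; y_B = 553.8 / 1173 = 0.472.

0.472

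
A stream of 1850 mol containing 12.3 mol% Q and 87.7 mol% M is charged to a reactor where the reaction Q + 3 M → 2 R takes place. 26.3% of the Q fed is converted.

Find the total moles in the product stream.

Q reacted = 0.263 × 227.6 = 59.85 mol; ν_Q = −1, so ξ = 59.85/1 = 59.85 mol.
Outlet amounts (n = n₀ + ν ξ):
  Q: 227.6 − 1(59.85) = 167.7
  M: 1622 − 3(59.85) = 1443
  R: 0 + 2(59.85) = 119.7
Total out = 167.7 + 1443 + 119.7 = 1730 mol.

1730 mol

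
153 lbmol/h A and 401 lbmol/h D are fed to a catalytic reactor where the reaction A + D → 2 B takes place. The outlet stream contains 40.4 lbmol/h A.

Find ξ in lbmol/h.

ξ = 113 lbmol/h

For A: n = n₀ − 1ξ → 40.4 = 153 − 1ξ, giving ξ = 112.6 lbmol/h.
Outlet amounts (n = n₀ + ν ξ):
  A: 153 − 1(112.6) = 40.4
  D: 401 − 1(112.6) = 288.4
  B: 0 + 2(112.6) = 225.2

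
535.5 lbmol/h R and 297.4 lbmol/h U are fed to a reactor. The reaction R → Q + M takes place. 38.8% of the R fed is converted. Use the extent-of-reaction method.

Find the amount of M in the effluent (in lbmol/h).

R reacted = 0.388 × 535.5 = 207.8 lbmol/h; ν_R = −1, so ξ = 207.8/1 = 207.8 lbmol/h.
Outlet amounts (n = n₀ + ν ξ):
  R: 535.5 − 1(207.8) = 327.7
  Q: 0 + 1(207.8) = 207.8
  M: 0 + 1(207.8) = 207.8
  U: 297.4 (inert)

208 lbmol/h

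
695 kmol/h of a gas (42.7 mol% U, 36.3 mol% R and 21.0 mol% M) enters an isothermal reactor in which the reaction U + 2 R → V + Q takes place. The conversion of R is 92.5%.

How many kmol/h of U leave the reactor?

180 kmol/h

R reacted = 0.925 × 252.3 = 233.4 kmol/h; ν_R = −2, so ξ = 233.4/2 = 116.7 kmol/h.
Outlet amounts (n = n₀ + ν ξ):
  U: 296.8 − 1(116.7) = 180.1
  R: 252.3 − 2(116.7) = 18.92
  V: 0 + 1(116.7) = 116.7
  Q: 0 + 1(116.7) = 116.7
  M: 145.9 (inert)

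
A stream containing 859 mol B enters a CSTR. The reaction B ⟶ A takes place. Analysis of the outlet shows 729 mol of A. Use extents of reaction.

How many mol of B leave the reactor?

For A: n = n₀ + 1ξ → 729 = 0 + 1ξ, giving ξ = 729 mol.
Outlet amounts (n = n₀ + ν ξ):
  B: 859 − 1(729) = 130
  A: 0 + 1(729) = 729

130 mol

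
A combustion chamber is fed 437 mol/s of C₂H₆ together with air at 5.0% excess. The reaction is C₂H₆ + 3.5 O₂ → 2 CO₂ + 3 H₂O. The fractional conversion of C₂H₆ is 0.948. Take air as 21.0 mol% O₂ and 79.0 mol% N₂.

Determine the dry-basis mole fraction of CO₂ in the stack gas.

0.118

Stoichiometric O₂ = 3.5 × 437 = 1530 mol/s; O₂ fed = 1530 × 1.050 = 1606 mol/s.
N₂ fed = 1606 × 79/21 = 6042 mol/s.
Fuel reacted = 0.948 × 437 → ξ = 414.3 mol/s.
Outlet (n = n₀ + ν ξ):
  C₂H₆: 437 − 1(414.3) = 22.72
  O₂: 1606 − 3.5(414.3) = 156
  N₂: 6042 (inert)
  CO₂: 0 + 2(414.3) = 828.6
  H₂O: 0 + 3(414.3) = 1243
Dry total = 7049 mol/s; y_CO₂ (dry) = 828.6 / 7049 = 0.1175.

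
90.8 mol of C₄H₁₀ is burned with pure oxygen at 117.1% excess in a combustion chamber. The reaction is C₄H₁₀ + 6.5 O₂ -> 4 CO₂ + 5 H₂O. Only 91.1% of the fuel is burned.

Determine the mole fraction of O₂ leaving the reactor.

0.497

Stoichiometric O₂ = 6.5 × 90.8 = 590.2 mol; O₂ fed = 590.2 × 2.171 = 1281 mol.
Fuel reacted = 0.911 × 90.8 → ξ = 82.72 mol.
Outlet (n = n₀ + ν ξ):
  C₄H₁₀: 90.8 − 1(82.72) = 8.081
  O₂: 1281 − 6.5(82.72) = 743.7
  CO₂: 0 + 4(82.72) = 330.9
  H₂O: 0 + 5(82.72) = 413.6
Total out = 1496 mol; y_O₂ = 743.7 / 1496 = 0.497.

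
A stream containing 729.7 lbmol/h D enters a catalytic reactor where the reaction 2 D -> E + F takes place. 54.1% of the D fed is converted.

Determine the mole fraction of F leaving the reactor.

D reacted = 0.541 × 729.7 = 394.8 lbmol/h; ν_D = −2, so ξ = 394.8/2 = 197.4 lbmol/h.
Outlet amounts (n = n₀ + ν ξ):
  D: 729.7 − 2(197.4) = 334.9
  E: 0 + 1(197.4) = 197.4
  F: 0 + 1(197.4) = 197.4
Total out = 729.7 lbmol/h; y_F = 197.4 / 729.7 = 0.2705.

0.271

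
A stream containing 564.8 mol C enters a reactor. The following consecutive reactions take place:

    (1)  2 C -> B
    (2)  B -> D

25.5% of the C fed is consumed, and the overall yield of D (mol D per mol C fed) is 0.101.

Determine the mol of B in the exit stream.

Conversion of C: C consumed = 2ξ₁ = 0.255 × 564.8 → ξ₁ = 72.01 mol.
Yield of D: 1ξ₂ / 564.8 = 0.101 → ξ₂ = 57.04 mol.
Outlet amounts (n = n₀ + Σ ν·ξ):
  C: 564.8 − 2(72.01) = 420.8
  B: 0 + 1(72.01) − 1(57.04) = 14.97
  D: 0 + 1(57.04) = 57.04

15 mol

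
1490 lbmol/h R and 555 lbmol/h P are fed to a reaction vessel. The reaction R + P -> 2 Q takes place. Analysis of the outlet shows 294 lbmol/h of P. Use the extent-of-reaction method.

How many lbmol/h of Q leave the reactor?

For P: n = n₀ − 1ξ → 294 = 555 − 1ξ, giving ξ = 261 lbmol/h.
Outlet amounts (n = n₀ + ν ξ):
  R: 1490 − 1(261) = 1229
  P: 555 − 1(261) = 294
  Q: 0 + 2(261) = 522

522 lbmol/h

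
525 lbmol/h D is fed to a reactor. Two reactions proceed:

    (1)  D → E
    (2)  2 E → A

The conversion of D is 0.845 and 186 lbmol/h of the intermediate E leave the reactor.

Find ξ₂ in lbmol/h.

ξ₂ = 129 lbmol/h

Conversion of D: D consumed = 1ξ₁ = 0.845 × 525 → ξ₁ = 443.6 lbmol/h.
E balance: n_E = 0 + 1ξ₁ − 2ξ₂ = 186 → ξ₂ = (1·443.6 − 186)/2 = 128.8 lbmol/h.
Outlet amounts (n = n₀ + Σ ν·ξ):
  D: 525 − 1(443.6) = 81.38
  E: 0 + 1(443.6) − 2(128.8) = 186
  A: 0 + 1(128.8) = 128.8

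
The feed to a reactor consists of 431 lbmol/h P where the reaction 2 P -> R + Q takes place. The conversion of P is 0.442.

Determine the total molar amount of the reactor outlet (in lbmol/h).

P reacted = 0.442 × 431 = 190.5 lbmol/h; ν_P = −2, so ξ = 190.5/2 = 95.25 lbmol/h.
Outlet amounts (n = n₀ + ν ξ):
  P: 431 − 2(95.25) = 240.5
  R: 0 + 1(95.25) = 95.25
  Q: 0 + 1(95.25) = 95.25
Total out = 240.5 + 95.25 + 95.25 = 431 lbmol/h.

431 lbmol/h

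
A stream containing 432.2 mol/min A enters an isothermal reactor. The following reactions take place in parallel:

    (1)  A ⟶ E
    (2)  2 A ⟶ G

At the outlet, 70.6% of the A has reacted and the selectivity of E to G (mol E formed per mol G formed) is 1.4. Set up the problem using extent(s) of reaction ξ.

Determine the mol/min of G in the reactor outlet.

Conversion of A: A consumed = 0.706 × 432.2 = 305.1 mol/min = 1ξ₁ + 2ξ₂.
Selectivity: 1ξ₁ / (1ξ₂) = 1.4 → ξ₁ = 1.4 ξ₂.
Substitute: (1·1.4 + 2) ξ₂ = 305.1 → ξ₂ = 89.75 mol/min, ξ₁ = 125.6 mol/min.
Outlet amounts (n = n₀ + Σ ν·ξ):
  A: 432.2 − 1(125.6) − 2(89.75) = 127.1
  E: 0 + 1(125.6) = 125.6
  G: 0 + 1(89.75) = 89.75

89.7 mol/min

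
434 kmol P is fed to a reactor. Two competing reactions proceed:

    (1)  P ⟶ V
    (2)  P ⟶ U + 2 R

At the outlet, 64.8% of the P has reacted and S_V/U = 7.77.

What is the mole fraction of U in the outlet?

Conversion of P: P consumed = 0.648 × 434 = 281.2 kmol = 1ξ₁ + 1ξ₂.
Selectivity: 1ξ₁ / (1ξ₂) = 7.77 → ξ₁ = 7.77 ξ₂.
Substitute: (1·7.77 + 1) ξ₂ = 281.2 → ξ₂ = 32.07 kmol, ξ₁ = 249.2 kmol.
Outlet amounts (n = n₀ + Σ ν·ξ):
  P: 434 − 1(249.2) − 1(32.07) = 152.8
  V: 0 + 1(249.2) = 249.2
  U: 0 + 1(32.07) = 32.07
  R: 0 + 2(32.07) = 64.14
Total out = 498.1 kmol; y_U = 32.07 / 498.1 = 0.06438.

0.0644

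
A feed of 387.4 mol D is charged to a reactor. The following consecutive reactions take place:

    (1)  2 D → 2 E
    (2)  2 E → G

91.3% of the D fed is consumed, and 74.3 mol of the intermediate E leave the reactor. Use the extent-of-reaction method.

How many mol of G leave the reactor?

Conversion of D: D consumed = 2ξ₁ = 0.913 × 387.4 → ξ₁ = 176.8 mol.
E balance: n_E = 0 + 2ξ₁ − 2ξ₂ = 74.3 → ξ₂ = (2·176.8 − 74.3)/2 = 139.7 mol.
Outlet amounts (n = n₀ + Σ ν·ξ):
  D: 387.4 − 2(176.8) = 33.7
  E: 0 + 2(176.8) − 2(139.7) = 74.3
  G: 0 + 1(139.7) = 139.7

140 mol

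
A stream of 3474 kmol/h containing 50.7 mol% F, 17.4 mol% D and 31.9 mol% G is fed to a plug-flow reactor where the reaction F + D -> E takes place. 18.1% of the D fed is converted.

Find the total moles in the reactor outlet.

3360 kmol/h

D reacted = 0.181 × 604.5 = 109.4 kmol/h; ν_D = −1, so ξ = 109.4/1 = 109.4 kmol/h.
Outlet amounts (n = n₀ + ν ξ):
  F: 1761 − 1(109.4) = 1652
  D: 604.5 − 1(109.4) = 495.1
  E: 0 + 1(109.4) = 109.4
  G: 1108 (inert)
Total out = 1652 + 495.1 + 109.4 + 1108 = 3365 kmol/h.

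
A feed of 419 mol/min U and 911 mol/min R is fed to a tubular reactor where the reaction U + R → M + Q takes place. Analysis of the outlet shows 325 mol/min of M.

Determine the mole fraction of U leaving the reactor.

0.0707

For M: n = n₀ + 1ξ → 325 = 0 + 1ξ, giving ξ = 325 mol/min.
Outlet amounts (n = n₀ + ν ξ):
  U: 419 − 1(325) = 94
  R: 911 − 1(325) = 586
  M: 0 + 1(325) = 325
  Q: 0 + 1(325) = 325
Total out = 1330 mol/min; y_U = 94 / 1330 = 0.07068.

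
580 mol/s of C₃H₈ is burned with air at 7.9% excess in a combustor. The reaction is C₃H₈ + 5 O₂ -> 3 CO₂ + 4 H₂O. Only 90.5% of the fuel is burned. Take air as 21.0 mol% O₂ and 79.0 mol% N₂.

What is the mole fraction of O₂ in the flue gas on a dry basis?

Stoichiometric O₂ = 5 × 580 = 2900 mol/s; O₂ fed = 2900 × 1.079 = 3129 mol/s.
N₂ fed = 3129 × 79/21 = 11770 mol/s.
Fuel reacted = 0.905 × 580 → ξ = 524.9 mol/s.
Outlet (n = n₀ + ν ξ):
  C₃H₈: 580 − 1(524.9) = 55.1
  O₂: 3129 − 5(524.9) = 504.6
  N₂: 11770 (inert)
  CO₂: 0 + 3(524.9) = 1575
  H₂O: 0 + 4(524.9) = 2100
Dry total = 13910 mol/s; y_O₂ (dry) = 504.6 / 13910 = 0.03629.

0.0363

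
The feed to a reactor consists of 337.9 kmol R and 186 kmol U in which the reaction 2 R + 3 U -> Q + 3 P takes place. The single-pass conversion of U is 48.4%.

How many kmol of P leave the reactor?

U reacted = 0.484 × 186 = 90.02 kmol; ν_U = −3, so ξ = 90.02/3 = 30.01 kmol.
Outlet amounts (n = n₀ + ν ξ):
  R: 337.9 − 2(30.01) = 277.9
  U: 186 − 3(30.01) = 95.98
  Q: 0 + 1(30.01) = 30.01
  P: 0 + 3(30.01) = 90.02

90 kmol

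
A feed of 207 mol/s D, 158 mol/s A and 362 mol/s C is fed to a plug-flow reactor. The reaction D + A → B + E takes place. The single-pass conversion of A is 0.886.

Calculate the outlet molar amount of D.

A reacted = 0.886 × 158 = 140 mol/s; ν_A = −1, so ξ = 140/1 = 140 mol/s.
Outlet amounts (n = n₀ + ν ξ):
  D: 207 − 1(140) = 67.01
  A: 158 − 1(140) = 18.01
  B: 0 + 1(140) = 140
  E: 0 + 1(140) = 140
  C: 362 (inert)

67 mol/s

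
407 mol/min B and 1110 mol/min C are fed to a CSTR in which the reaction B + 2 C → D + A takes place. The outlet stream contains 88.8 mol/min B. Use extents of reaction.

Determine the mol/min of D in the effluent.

318 mol/min

For B: n = n₀ − 1ξ → 88.8 = 407 − 1ξ, giving ξ = 318.2 mol/min.
Outlet amounts (n = n₀ + ν ξ):
  B: 407 − 1(318.2) = 88.8
  C: 1110 − 2(318.2) = 473.6
  D: 0 + 1(318.2) = 318.2
  A: 0 + 1(318.2) = 318.2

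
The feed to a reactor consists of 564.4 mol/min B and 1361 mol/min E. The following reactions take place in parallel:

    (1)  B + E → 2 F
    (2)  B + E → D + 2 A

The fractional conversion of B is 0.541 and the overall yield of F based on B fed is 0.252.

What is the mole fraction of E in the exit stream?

Yield of F: 2ξ₁ / 564.4 = 0.252 → ξ₁ = 71.11 mol/min.
Conversion of B: 1ξ₁ + 1ξ₂ = 0.541 × 564.4 = 305.3 → ξ₂ = 234.2 mol/min.
Outlet amounts (n = n₀ + Σ ν·ξ):
  B: 564.4 − 1(71.11) − 1(234.2) = 259.1
  E: 1361 − 1(71.11) − 1(234.2) = 1056
  F: 0 + 2(71.11) = 142.2
  D: 0 + 1(234.2) = 234.2
  A: 0 + 2(234.2) = 468.5
Total out = 2160 mol/min; y_E = 1056 / 2160 = 0.4888.

0.489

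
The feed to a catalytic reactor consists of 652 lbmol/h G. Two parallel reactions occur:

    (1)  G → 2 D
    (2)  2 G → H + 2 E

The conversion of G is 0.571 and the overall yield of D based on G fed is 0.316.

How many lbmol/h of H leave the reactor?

Yield of D: 2ξ₁ / 652 = 0.316 → ξ₁ = 103 lbmol/h.
Conversion of G: 1ξ₁ + 2ξ₂ = 0.571 × 652 = 372.3 → ξ₂ = 134.6 lbmol/h.
Outlet amounts (n = n₀ + Σ ν·ξ):
  G: 652 − 1(103) − 2(134.6) = 279.7
  D: 0 + 2(103) = 206
  H: 0 + 1(134.6) = 134.6
  E: 0 + 2(134.6) = 269.3

135 lbmol/h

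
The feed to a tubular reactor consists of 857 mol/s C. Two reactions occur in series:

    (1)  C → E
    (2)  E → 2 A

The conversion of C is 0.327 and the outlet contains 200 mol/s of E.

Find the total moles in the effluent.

937 mol/s

Conversion of C: C consumed = 1ξ₁ = 0.327 × 857 → ξ₁ = 280.2 mol/s.
E balance: n_E = 0 + 1ξ₁ − 1ξ₂ = 200 → ξ₂ = (1·280.2 − 200)/1 = 80.24 mol/s.
Outlet amounts (n = n₀ + Σ ν·ξ):
  C: 857 − 1(280.2) = 576.8
  E: 0 + 1(280.2) − 1(80.24) = 200
  A: 0 + 2(80.24) = 160.5
Total out = 576.8 + 200 + 160.5 = 937.2 mol/s.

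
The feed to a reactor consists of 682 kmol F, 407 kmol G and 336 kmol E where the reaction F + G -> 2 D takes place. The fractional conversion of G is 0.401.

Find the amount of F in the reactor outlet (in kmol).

G reacted = 0.401 × 407 = 163.2 kmol; ν_G = −1, so ξ = 163.2/1 = 163.2 kmol.
Outlet amounts (n = n₀ + ν ξ):
  F: 682 − 1(163.2) = 518.8
  G: 407 − 1(163.2) = 243.8
  D: 0 + 2(163.2) = 326.4
  E: 336 (inert)

519 kmol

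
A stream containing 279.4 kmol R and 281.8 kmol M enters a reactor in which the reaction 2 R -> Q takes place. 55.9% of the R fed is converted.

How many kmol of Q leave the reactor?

R reacted = 0.559 × 279.4 = 156.2 kmol; ν_R = −2, so ξ = 156.2/2 = 78.09 kmol.
Outlet amounts (n = n₀ + ν ξ):
  R: 279.4 − 2(78.09) = 123.2
  Q: 0 + 1(78.09) = 78.09
  M: 281.8 (inert)

78.1 kmol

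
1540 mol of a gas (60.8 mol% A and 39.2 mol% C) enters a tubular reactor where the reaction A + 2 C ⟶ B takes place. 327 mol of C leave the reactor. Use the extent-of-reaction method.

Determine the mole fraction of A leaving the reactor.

0.632

For C: n = n₀ − 2ξ → 327 = 603.7 − 2ξ, giving ξ = 138.3 mol.
Outlet amounts (n = n₀ + ν ξ):
  A: 936.3 − 1(138.3) = 798
  C: 603.7 − 2(138.3) = 327
  B: 0 + 1(138.3) = 138.3
Total out = 1263 mol; y_A = 798 / 1263 = 0.6317.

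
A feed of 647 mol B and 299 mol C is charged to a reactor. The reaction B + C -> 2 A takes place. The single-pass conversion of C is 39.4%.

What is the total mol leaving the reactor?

946 mol

C reacted = 0.394 × 299 = 117.8 mol; ν_C = −1, so ξ = 117.8/1 = 117.8 mol.
Outlet amounts (n = n₀ + ν ξ):
  B: 647 − 1(117.8) = 529.2
  C: 299 − 1(117.8) = 181.2
  A: 0 + 2(117.8) = 235.6
Total out = 529.2 + 181.2 + 235.6 = 946 mol.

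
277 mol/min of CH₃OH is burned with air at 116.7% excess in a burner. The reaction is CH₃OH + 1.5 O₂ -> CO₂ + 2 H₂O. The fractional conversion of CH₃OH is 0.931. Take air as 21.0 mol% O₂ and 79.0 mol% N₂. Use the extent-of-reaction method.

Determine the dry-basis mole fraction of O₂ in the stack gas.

0.123

Stoichiometric O₂ = 1.5 × 277 = 415.5 mol/min; O₂ fed = 415.5 × 2.167 = 900.4 mol/min.
N₂ fed = 900.4 × 79/21 = 3387 mol/min.
Fuel reacted = 0.931 × 277 → ξ = 257.9 mol/min.
Outlet (n = n₀ + ν ξ):
  CH₃OH: 277 − 1(257.9) = 19.11
  O₂: 900.4 − 1.5(257.9) = 513.6
  N₂: 3387 (inert)
  CO₂: 0 + 1(257.9) = 257.9
  H₂O: 0 + 2(257.9) = 515.8
Dry total = 4178 mol/min; y_O₂ (dry) = 513.6 / 4178 = 0.1229.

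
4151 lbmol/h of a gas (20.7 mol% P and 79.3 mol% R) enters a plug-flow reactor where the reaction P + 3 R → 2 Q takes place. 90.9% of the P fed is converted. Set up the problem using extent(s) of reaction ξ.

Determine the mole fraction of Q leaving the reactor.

0.603

P reacted = 0.909 × 859.3 = 781.1 lbmol/h; ν_P = −1, so ξ = 781.1/1 = 781.1 lbmol/h.
Outlet amounts (n = n₀ + ν ξ):
  P: 859.3 − 1(781.1) = 78.19
  R: 3292 − 3(781.1) = 948.5
  Q: 0 + 2(781.1) = 1562
Total out = 2589 lbmol/h; y_Q = 1562 / 2589 = 0.6034.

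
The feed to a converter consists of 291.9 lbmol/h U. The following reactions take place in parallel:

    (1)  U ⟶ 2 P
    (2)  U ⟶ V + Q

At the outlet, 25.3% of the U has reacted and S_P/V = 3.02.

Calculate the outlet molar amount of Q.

29.4 lbmol/h

Conversion of U: U consumed = 0.253 × 291.9 = 73.85 lbmol/h = 1ξ₁ + 1ξ₂.
Selectivity: 2ξ₁ / (1ξ₂) = 3.02 → ξ₁ = 1.51 ξ₂.
Substitute: (1·1.51 + 1) ξ₂ = 73.85 → ξ₂ = 29.42 lbmol/h, ξ₁ = 44.43 lbmol/h.
Outlet amounts (n = n₀ + Σ ν·ξ):
  U: 291.9 − 1(44.43) − 1(29.42) = 218
  P: 0 + 2(44.43) = 88.86
  V: 0 + 1(29.42) = 29.42
  Q: 0 + 1(29.42) = 29.42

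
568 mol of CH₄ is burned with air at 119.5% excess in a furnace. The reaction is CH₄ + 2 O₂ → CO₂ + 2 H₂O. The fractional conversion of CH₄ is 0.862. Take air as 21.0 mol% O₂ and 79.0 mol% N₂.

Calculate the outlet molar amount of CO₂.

490 mol

Stoichiometric O₂ = 2 × 568 = 1136 mol; O₂ fed = 1136 × 2.195 = 2494 mol.
N₂ fed = 2494 × 79/21 = 9380 mol.
Fuel reacted = 0.862 × 568 → ξ = 489.6 mol.
Outlet (n = n₀ + ν ξ):
  CH₄: 568 − 1(489.6) = 78.38
  O₂: 2494 − 2(489.6) = 1514
  N₂: 9380 (inert)
  CO₂: 0 + 1(489.6) = 489.6
  H₂O: 0 + 2(489.6) = 979.2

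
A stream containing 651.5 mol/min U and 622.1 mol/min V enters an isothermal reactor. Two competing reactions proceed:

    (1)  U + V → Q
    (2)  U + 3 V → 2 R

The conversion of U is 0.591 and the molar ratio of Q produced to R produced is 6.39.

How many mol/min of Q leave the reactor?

357 mol/min

Conversion of U: U consumed = 0.591 × 651.5 = 385 mol/min = 1ξ₁ + 1ξ₂.
Selectivity: 1ξ₁ / (2ξ₂) = 6.39 → ξ₁ = 12.78 ξ₂.
Substitute: (1·12.78 + 1) ξ₂ = 385 → ξ₂ = 27.94 mol/min, ξ₁ = 357.1 mol/min.
Outlet amounts (n = n₀ + Σ ν·ξ):
  U: 651.5 − 1(357.1) − 1(27.94) = 266.5
  V: 622.1 − 1(357.1) − 3(27.94) = 181.2
  Q: 0 + 1(357.1) = 357.1
  R: 0 + 2(27.94) = 55.88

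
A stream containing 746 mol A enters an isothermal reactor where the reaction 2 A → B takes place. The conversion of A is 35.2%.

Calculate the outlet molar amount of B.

131 mol

A reacted = 0.352 × 746 = 262.6 mol; ν_A = −2, so ξ = 262.6/2 = 131.3 mol.
Outlet amounts (n = n₀ + ν ξ):
  A: 746 − 2(131.3) = 483.4
  B: 0 + 1(131.3) = 131.3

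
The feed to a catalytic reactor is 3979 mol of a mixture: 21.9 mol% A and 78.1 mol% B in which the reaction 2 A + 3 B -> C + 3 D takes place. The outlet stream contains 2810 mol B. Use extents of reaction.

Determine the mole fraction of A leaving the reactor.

0.173

For B: n = n₀ − 3ξ → 2810 = 3108 − 3ξ, giving ξ = 99.2 mol.
Outlet amounts (n = n₀ + ν ξ):
  A: 871.4 − 2(99.2) = 673
  B: 3108 − 3(99.2) = 2810
  C: 0 + 1(99.2) = 99.2
  D: 0 + 3(99.2) = 297.6
Total out = 3880 mol; y_A = 673 / 3880 = 0.1735.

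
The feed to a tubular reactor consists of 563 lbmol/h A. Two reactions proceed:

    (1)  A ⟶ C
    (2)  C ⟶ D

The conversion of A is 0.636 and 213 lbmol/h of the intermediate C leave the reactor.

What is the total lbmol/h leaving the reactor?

563 lbmol/h

Conversion of A: A consumed = 1ξ₁ = 0.636 × 563 → ξ₁ = 358.1 lbmol/h.
C balance: n_C = 0 + 1ξ₁ − 1ξ₂ = 213 → ξ₂ = (1·358.1 − 213)/1 = 145.1 lbmol/h.
Outlet amounts (n = n₀ + Σ ν·ξ):
  A: 563 − 1(358.1) = 204.9
  C: 0 + 1(358.1) − 1(145.1) = 213
  D: 0 + 1(145.1) = 145.1
Total out = 204.9 + 213 + 145.1 = 563 lbmol/h.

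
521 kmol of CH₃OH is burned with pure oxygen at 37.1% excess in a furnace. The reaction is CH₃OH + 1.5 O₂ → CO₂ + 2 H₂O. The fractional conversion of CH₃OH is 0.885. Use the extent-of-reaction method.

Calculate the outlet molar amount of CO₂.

Stoichiometric O₂ = 1.5 × 521 = 781.5 kmol; O₂ fed = 781.5 × 1.371 = 1071 kmol.
Fuel reacted = 0.885 × 521 → ξ = 461.1 kmol.
Outlet (n = n₀ + ν ξ):
  CH₃OH: 521 − 1(461.1) = 59.92
  O₂: 1071 − 1.5(461.1) = 379.8
  CO₂: 0 + 1(461.1) = 461.1
  H₂O: 0 + 2(461.1) = 922.2

461 kmol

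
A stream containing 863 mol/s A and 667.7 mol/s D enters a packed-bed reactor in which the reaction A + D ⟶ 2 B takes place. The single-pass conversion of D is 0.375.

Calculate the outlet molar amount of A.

613 mol/s

D reacted = 0.375 × 667.7 = 250.4 mol/s; ν_D = −1, so ξ = 250.4/1 = 250.4 mol/s.
Outlet amounts (n = n₀ + ν ξ):
  A: 863 − 1(250.4) = 612.6
  D: 667.7 − 1(250.4) = 417.3
  B: 0 + 2(250.4) = 500.8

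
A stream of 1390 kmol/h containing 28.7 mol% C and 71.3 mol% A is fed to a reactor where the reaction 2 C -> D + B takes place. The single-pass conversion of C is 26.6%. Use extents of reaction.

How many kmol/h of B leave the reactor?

53.1 kmol/h

C reacted = 0.266 × 398.9 = 106.1 kmol/h; ν_C = −2, so ξ = 106.1/2 = 53.06 kmol/h.
Outlet amounts (n = n₀ + ν ξ):
  C: 398.9 − 2(53.06) = 292.8
  D: 0 + 1(53.06) = 53.06
  B: 0 + 1(53.06) = 53.06
  A: 991.1 (inert)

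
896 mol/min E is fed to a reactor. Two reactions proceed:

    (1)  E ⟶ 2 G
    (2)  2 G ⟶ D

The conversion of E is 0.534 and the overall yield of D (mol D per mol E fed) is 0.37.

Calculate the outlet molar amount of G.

294 mol/min

Conversion of E: E consumed = 1ξ₁ = 0.534 × 896 → ξ₁ = 478.5 mol/min.
Yield of D: 1ξ₂ / 896 = 0.37 → ξ₂ = 331.5 mol/min.
Outlet amounts (n = n₀ + Σ ν·ξ):
  E: 896 − 1(478.5) = 417.5
  G: 0 + 2(478.5) − 2(331.5) = 293.9
  D: 0 + 1(331.5) = 331.5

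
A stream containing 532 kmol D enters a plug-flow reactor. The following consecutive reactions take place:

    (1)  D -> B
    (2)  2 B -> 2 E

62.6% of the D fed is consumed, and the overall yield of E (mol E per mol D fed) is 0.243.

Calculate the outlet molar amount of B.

Conversion of D: D consumed = 1ξ₁ = 0.626 × 532 → ξ₁ = 333 kmol.
Yield of E: 2ξ₂ / 532 = 0.243 → ξ₂ = 64.64 kmol.
Outlet amounts (n = n₀ + Σ ν·ξ):
  D: 532 − 1(333) = 199
  B: 0 + 1(333) − 2(64.64) = 203.8
  E: 0 + 2(64.64) = 129.3

204 kmol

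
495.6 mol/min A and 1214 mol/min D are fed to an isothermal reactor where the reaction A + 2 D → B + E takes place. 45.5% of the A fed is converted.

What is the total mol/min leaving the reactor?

A reacted = 0.455 × 495.6 = 225.5 mol/min; ν_A = −1, so ξ = 225.5/1 = 225.5 mol/min.
Outlet amounts (n = n₀ + ν ξ):
  A: 495.6 − 1(225.5) = 270.1
  D: 1214 − 2(225.5) = 763
  B: 0 + 1(225.5) = 225.5
  E: 0 + 1(225.5) = 225.5
Total out = 270.1 + 763 + 225.5 + 225.5 = 1484 mol/min.

1480 mol/min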